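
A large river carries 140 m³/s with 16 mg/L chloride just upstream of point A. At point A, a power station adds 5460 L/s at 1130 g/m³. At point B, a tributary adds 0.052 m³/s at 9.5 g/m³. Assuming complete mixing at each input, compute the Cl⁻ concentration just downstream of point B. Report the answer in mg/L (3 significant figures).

5460 L/s = 5.46 m³/s.
After input A: C = (140·16 + 5.46·1130) / 145.5 = 57.82 mg/L.
After input B: C = (145.5·57.82 + 0.052·9.5) / 145.5 = 57.8 mg/L.

57.8 mg/L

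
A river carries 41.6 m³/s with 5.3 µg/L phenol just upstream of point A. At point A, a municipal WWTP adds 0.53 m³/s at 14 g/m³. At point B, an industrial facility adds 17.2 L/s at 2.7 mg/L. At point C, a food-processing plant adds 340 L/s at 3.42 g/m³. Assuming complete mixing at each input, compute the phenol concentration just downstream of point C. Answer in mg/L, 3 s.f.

0.208 mg/L

5.3 µg/L = 0.0053 mg/L.
After input A: C = (41.6·0.0053 + 0.53·14) / 42.13 = 0.1814 mg/L.
17.2 L/s = 0.0172 m³/s.
After input B: C = (42.13·0.1814 + 0.0172·2.7) / 42.15 = 0.1824 mg/L.
340 L/s = 0.34 m³/s.
After input C: C = (42.15·0.1824 + 0.34·3.42) / 42.49 = 0.2083 mg/L.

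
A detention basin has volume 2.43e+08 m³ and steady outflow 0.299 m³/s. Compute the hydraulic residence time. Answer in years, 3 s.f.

Q = 0.299 m³/s × 3.156e+07 s/yr = 9.436e+06 m³/yr.
Hydraulic residence time τ = V/Q = 2.43e+08/9.436e+06 = 25.75 yr.

25.8 yr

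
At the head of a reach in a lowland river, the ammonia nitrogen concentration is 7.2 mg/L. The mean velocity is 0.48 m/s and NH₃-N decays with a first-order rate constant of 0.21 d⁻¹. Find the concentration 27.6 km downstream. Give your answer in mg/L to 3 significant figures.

6.26 mg/L

Travel time t = 27.6 km / 0.48 m/s = 2.76e+04/0.48 = 5.75e+04 s = 0.6655 d.
First-order decay: C = 7.2·exp(−0.21·0.6655) = 7.2·0.8696 = 6.261 mg/L.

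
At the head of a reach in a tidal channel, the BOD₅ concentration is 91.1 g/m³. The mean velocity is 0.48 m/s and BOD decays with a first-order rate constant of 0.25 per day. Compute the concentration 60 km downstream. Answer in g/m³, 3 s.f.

63.5 g/m³

Travel time t = 60 km / 0.48 m/s = 6e+04/0.48 = 1.25e+05 s = 1.447 d.
First-order decay: C = 91.1·exp(−0.25·1.447) = 91.1·0.6965 = 63.45 g/m³.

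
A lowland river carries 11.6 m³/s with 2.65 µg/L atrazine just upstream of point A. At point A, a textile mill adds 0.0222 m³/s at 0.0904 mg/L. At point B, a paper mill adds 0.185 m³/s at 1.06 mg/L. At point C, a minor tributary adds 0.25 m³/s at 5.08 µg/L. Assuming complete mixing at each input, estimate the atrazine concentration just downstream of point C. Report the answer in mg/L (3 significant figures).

0.0191 mg/L

2.65 µg/L = 0.00265 mg/L.
After input A: C = (11.6·0.00265 + 0.0222·0.0904) / 11.62 = 0.002818 mg/L.
After input B: C = (11.62·0.002818 + 0.185·1.06) / 11.81 = 0.01938 mg/L.
5.08 µg/L = 0.00508 mg/L.
After input C: C = (11.81·0.01938 + 0.25·0.00508) / 12.06 = 0.01909 mg/L.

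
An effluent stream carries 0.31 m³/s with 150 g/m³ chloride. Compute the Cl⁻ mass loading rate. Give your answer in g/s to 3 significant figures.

Mass flux = Q·C = 0.31 m³/s × 150 g/m³ = 46.5 g/s.

46.5 g/s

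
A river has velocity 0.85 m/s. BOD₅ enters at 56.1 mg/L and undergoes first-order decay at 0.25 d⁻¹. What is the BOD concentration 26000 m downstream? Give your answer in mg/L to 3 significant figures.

51.3 mg/L

Travel time t = 26000 m / 0.85 m/s = 2.6e+04/0.85 = 3.059e+04 s = 0.354 d.
First-order decay: C = 56.1·exp(−0.25·0.354) = 56.1·0.9153 = 51.35 mg/L.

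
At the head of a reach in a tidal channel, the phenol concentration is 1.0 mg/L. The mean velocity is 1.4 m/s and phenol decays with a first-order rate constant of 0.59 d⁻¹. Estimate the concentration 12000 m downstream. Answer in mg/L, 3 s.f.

Travel time t = 12000 m / 1.4 m/s = 1.2e+04/1.4 = 8571 s = 0.09921 d.
First-order decay: C = 1.0·exp(−0.59·0.09921) = 1.0·0.9431 = 0.9431 mg/L.

0.943 mg/L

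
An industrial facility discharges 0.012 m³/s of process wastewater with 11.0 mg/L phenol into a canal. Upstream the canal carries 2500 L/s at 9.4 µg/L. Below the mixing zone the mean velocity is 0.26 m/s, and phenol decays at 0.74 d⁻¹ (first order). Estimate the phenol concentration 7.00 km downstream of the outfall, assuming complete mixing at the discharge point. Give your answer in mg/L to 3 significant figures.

2500 L/s = 2.5 m³/s.
9.4 µg/L = 0.0094 mg/L.
After complete mixing, C₀ = (0.012·11 + 2.5·0.0094) / 2.512 = 0.0619 mg/L.
Travel time t = 7000 m / 0.26 m/s = 2.692e+04 s = 0.3116 d.
C = 0.0619·exp(−0.74·0.3116) = 0.0619·0.7941 = 0.04915 mg/L.

0.0492 mg/L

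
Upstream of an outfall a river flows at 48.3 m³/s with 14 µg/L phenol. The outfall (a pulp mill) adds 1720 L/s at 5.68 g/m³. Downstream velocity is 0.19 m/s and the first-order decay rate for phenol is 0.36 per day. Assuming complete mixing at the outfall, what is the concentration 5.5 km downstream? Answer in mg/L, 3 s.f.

0.185 mg/L

1720 L/s = 1.72 m³/s.
14 µg/L = 0.014 mg/L.
After complete mixing, C₀ = (1.72·5.68 + 48.3·0.014) / 50.02 = 0.2088 mg/L.
Travel time t = 5500 m / 0.19 m/s = 2.895e+04 s = 0.335 d.
C = 0.2088·exp(−0.36·0.335) = 0.2088·0.8864 = 0.1851 mg/L.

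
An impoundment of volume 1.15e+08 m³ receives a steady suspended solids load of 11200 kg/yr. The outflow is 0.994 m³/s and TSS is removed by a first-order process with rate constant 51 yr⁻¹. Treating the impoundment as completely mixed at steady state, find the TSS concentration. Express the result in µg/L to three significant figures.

1.90 µg/L

Outflow Q = 0.994 m³/s × 3.156e+07 s/yr = 3.137e+07 m³/yr.
Steady-state CSTR mass balance: W = Q·C + k·V·C, so C = W/(Q + kV).
Q + kV = 3.137e+07 + 51·1.15e+08 = 5.896e+09 m³/yr.
C = 11200/5.896e+09 = 1.899e-06 kg/m³ = 0.001899 mg/L = 1.899 µg/L.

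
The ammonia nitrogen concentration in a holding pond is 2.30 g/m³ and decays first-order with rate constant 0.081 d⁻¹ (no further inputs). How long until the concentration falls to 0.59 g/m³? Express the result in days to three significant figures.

16.8 d

t = ln(C₀/C)/k = ln(2.30/0.59)/0.081 = 1.361/0.081 = 16.8 d.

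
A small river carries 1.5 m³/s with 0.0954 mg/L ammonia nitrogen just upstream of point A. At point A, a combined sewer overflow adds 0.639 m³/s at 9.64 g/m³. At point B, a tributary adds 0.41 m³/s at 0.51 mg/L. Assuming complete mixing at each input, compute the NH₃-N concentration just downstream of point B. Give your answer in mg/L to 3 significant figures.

After input A: C = (1.5·0.0954 + 0.639·9.64) / 2.139 = 2.947 mg/L.
After input B: C = (2.139·2.947 + 0.41·0.51) / 2.549 = 2.555 mg/L.

2.55 mg/L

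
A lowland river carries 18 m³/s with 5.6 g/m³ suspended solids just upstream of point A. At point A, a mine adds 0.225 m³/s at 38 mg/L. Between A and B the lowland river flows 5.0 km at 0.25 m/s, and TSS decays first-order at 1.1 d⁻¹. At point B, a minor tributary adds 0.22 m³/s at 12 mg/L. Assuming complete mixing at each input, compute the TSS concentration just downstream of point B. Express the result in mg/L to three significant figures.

4.74 mg/L

After input A: C = (18·5.6 + 0.225·38) / 18.23 = 6 mg/L.
Over the 5.0 km reach to input B (t = 2e+04 s = 0.2315 d), decay gives C = 6·exp(−1.1·0.2315) = 4.651 mg/L.
After input B: C = (18.23·4.651 + 0.22·12) / 18.45 = 4.739 mg/L.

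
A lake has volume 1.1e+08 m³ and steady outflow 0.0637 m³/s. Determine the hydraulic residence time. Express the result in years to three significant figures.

54.7 yr

Q = 0.0637 m³/s × 3.156e+07 s/yr = 2.01e+06 m³/yr.
Hydraulic residence time τ = V/Q = 1.1e+08/2.01e+06 = 54.72 yr.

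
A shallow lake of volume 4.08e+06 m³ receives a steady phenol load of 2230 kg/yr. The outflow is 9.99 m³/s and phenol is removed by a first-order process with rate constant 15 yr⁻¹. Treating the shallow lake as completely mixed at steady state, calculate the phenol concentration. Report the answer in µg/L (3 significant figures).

Outflow Q = 9.99 m³/s × 3.156e+07 s/yr = 3.153e+08 m³/yr.
Steady-state CSTR mass balance: W = Q·C + k·V·C, so C = W/(Q + kV).
Q + kV = 3.153e+08 + 15·4.08e+06 = 3.765e+08 m³/yr.
C = 2230/3.765e+08 = 5.924e-06 kg/m³ = 0.005924 mg/L = 5.924 µg/L.

5.92 µg/L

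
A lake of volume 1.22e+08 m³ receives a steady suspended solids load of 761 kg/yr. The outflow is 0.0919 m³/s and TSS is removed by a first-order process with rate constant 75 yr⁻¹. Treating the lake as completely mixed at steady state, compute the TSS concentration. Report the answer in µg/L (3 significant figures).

Outflow Q = 0.0919 m³/s × 3.156e+07 s/yr = 2.9e+06 m³/yr.
Steady-state CSTR mass balance: W = Q·C + k·V·C, so C = W/(Q + kV).
Q + kV = 2.9e+06 + 75·1.22e+08 = 9.153e+09 m³/yr.
C = 761/9.153e+09 = 8.314e-08 kg/m³ = 8.314e-05 mg/L = 0.08314 µg/L.

0.0831 µg/L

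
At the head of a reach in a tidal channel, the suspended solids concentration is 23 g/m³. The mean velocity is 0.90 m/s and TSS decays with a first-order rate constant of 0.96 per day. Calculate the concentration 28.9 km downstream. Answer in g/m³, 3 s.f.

Travel time t = 28.9 km / 0.90 m/s = 2.89e+04/0.90 = 3.211e+04 s = 0.3717 d.
First-order decay: C = 23·exp(−0.96·0.3717) = 23·0.6999 = 16.1 g/m³.

16.1 g/m³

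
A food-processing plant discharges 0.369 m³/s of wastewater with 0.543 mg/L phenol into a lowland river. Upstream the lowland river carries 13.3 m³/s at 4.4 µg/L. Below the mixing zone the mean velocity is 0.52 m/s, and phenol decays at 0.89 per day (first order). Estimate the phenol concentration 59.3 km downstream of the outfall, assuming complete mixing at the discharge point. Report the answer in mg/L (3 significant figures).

0.00585 mg/L

4.4 µg/L = 0.0044 mg/L.
After complete mixing, C₀ = (0.369·0.543 + 13.3·0.0044) / 13.67 = 0.01894 mg/L.
Travel time t = 5.93e+04 m / 0.52 m/s = 1.14e+05 s = 1.32 d.
C = 0.01894·exp(−0.89·1.32) = 0.01894·0.3089 = 0.005851 mg/L.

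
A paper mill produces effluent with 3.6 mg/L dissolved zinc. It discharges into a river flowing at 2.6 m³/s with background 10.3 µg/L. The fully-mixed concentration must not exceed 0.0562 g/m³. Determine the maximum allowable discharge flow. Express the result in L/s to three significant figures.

10.3 µg/L = 0.0103 mg/L.
Mass balance at complete mixing: C_std·(Q_w + Q_r) = Q_w·C_e + Q_r·C_b.
Rearranging, Q_w = Q_r·(C_std − C_b)/(C_e − C_std) = 2.6·(0.0562 − 0.0103) / (3.6 − 0.0562) = 0.03368 m³/s.
= 33.68 L/s.

33.7 L/s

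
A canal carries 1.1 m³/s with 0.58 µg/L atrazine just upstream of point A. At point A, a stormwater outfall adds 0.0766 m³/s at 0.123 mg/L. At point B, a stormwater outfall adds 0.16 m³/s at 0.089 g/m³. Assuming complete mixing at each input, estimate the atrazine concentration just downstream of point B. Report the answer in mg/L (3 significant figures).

0.0182 mg/L

0.58 µg/L = 0.00058 mg/L.
After input A: C = (1.1·0.00058 + 0.0766·0.123) / 1.177 = 0.00855 mg/L.
After input B: C = (1.177·0.00855 + 0.16·0.089) / 1.337 = 0.01818 mg/L.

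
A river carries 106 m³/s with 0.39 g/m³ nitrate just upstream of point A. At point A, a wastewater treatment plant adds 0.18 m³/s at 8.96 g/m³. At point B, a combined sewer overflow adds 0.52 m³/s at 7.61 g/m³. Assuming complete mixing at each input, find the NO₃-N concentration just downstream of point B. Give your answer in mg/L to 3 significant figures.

After input A: C = (106·0.39 + 0.18·8.96) / 106.2 = 0.4045 mg/L.
After input B: C = (106.2·0.4045 + 0.52·7.61) / 106.7 = 0.4396 mg/L.

0.440 mg/L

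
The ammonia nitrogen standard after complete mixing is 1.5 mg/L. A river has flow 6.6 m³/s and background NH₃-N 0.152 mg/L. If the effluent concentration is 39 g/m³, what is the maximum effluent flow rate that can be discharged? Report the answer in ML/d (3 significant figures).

20.5 ML/d

Mass balance at complete mixing: C_std·(Q_w + Q_r) = Q_w·C_e + Q_r·C_b.
Rearranging, Q_w = Q_r·(C_std − C_b)/(C_e − C_std) = 6.6·(1.5 − 0.152) / (39 − 1.5) = 0.2372 m³/s.
= 20.5 ML/d.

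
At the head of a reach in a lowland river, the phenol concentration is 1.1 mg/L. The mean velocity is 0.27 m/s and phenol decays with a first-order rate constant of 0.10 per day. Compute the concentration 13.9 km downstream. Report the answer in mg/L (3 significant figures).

1.04 mg/L

Travel time t = 13.9 km / 0.27 m/s = 1.39e+04/0.27 = 5.148e+04 s = 0.5959 d.
First-order decay: C = 1.1·exp(−0.10·0.5959) = 1.1·0.9422 = 1.036 mg/L.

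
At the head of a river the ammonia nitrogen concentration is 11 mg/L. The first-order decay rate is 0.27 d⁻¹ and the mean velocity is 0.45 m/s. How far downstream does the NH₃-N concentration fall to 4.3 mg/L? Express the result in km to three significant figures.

From C = C₀·e^(−kt), t = ln(C₀/C)/k = ln(11/4.3)/0.27 = 0.9393/0.27 = 3.479 d.
Distance = v·t = 0.45 m/s × 3.006e+05 s = 1.353e+05 m = 135.3 km.

135 km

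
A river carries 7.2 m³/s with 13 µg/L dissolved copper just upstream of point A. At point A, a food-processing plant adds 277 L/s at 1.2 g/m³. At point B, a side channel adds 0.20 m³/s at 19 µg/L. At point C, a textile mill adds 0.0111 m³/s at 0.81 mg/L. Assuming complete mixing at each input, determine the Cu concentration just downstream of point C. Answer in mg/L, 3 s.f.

13 µg/L = 0.013 mg/L.
277 L/s = 0.277 m³/s.
After input A: C = (7.2·0.013 + 0.277·1.2) / 7.477 = 0.05697 mg/L.
19 µg/L = 0.019 mg/L.
After input B: C = (7.477·0.05697 + 0.2·0.019) / 7.677 = 0.05599 mg/L.
After input C: C = (7.677·0.05599 + 0.0111·0.81) / 7.688 = 0.05707 mg/L.

0.0571 mg/L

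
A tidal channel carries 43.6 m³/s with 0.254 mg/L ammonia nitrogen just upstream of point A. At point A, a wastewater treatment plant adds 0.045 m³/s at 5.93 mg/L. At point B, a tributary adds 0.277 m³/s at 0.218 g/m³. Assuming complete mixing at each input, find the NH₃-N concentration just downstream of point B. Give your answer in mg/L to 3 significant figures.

After input A: C = (43.6·0.254 + 0.045·5.93) / 43.65 = 0.2599 mg/L.
After input B: C = (43.65·0.2599 + 0.277·0.218) / 43.92 = 0.2596 mg/L.

0.260 mg/L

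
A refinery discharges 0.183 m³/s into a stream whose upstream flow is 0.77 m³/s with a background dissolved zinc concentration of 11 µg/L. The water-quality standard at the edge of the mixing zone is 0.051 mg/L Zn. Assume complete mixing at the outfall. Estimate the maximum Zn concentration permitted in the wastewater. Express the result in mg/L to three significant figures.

11 µg/L = 0.011 mg/L.
Mass balance: 0.051·0.953 = 0.183·Cₑ + 0.77·0.011.
Cₑ = (0.0486 − 0.00847) / 0.183 = 0.2193 mg/L.

0.219 mg/L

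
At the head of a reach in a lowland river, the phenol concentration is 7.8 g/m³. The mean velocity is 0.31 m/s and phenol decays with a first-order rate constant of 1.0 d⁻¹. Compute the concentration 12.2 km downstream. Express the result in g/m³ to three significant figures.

Travel time t = 12.2 km / 0.31 m/s = 1.22e+04/0.31 = 3.935e+04 s = 0.4555 d.
First-order decay: C = 7.8·exp(−1.0·0.4555) = 7.8·0.6341 = 4.946 g/m³.

4.95 g/m³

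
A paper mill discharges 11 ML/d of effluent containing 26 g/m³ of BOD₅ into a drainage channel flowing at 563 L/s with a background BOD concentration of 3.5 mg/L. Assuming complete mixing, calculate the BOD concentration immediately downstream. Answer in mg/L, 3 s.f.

7.65 mg/L

11 ML/d = 0.1273 m³/s.
563 L/s = 0.563 m³/s.
Flow-weighted mixing gives C = (0.1273·26 + 0.563·3.5) / (0.1273 + 0.563) = 5.281/0.6903 = 7.65 mg/L.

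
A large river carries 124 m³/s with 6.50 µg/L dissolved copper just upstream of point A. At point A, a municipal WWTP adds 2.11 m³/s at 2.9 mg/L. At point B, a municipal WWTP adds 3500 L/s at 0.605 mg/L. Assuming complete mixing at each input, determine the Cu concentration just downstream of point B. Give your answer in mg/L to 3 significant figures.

0.0698 mg/L

6.50 µg/L = 0.0065 mg/L.
After input A: C = (124·0.0065 + 2.11·2.9) / 126.1 = 0.05491 mg/L.
3500 L/s = 3.5 m³/s.
After input B: C = (126.1·0.05491 + 3.5·0.605) / 129.6 = 0.06977 mg/L.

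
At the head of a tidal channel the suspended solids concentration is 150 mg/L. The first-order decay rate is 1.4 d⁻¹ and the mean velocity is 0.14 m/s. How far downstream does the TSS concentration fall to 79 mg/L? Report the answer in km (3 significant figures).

5.54 km

From C = C₀·e^(−kt), t = ln(C₀/C)/k = ln(150/79)/1.4 = 0.6412/1.4 = 0.458 d.
Distance = v·t = 0.14 m/s × 3.957e+04 s = 5540 m = 5.54 km.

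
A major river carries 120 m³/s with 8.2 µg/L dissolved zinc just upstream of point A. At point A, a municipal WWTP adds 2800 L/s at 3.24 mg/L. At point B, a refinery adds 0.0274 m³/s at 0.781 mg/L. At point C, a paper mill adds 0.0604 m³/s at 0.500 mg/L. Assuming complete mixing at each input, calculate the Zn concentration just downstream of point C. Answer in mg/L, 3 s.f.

0.0823 mg/L

8.2 µg/L = 0.0082 mg/L.
2800 L/s = 2.8 m³/s.
After input A: C = (120·0.0082 + 2.8·3.24) / 122.8 = 0.08189 mg/L.
After input B: C = (122.8·0.08189 + 0.0274·0.781) / 122.8 = 0.08205 mg/L.
After input C: C = (122.8·0.08205 + 0.0604·0.5) / 122.9 = 0.08225 mg/L.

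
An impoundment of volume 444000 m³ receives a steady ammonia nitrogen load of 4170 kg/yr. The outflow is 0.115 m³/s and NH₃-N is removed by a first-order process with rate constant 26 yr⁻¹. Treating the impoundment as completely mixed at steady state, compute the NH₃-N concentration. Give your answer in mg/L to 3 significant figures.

0.275 mg/L

Outflow Q = 0.115 m³/s × 3.156e+07 s/yr = 3.629e+06 m³/yr.
Steady-state CSTR mass balance: W = Q·C + k·V·C, so C = W/(Q + kV).
Q + kV = 3.629e+06 + 26·444000 = 1.517e+07 m³/yr.
C = 4170/1.517e+07 = 0.0002748 kg/m³ = 0.2748 mg/L.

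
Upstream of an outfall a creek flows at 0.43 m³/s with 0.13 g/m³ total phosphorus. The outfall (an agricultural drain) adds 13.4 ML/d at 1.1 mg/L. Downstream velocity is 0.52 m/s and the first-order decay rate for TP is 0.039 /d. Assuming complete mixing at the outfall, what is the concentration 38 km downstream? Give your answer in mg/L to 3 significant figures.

13.4 ML/d = 0.1551 m³/s.
After complete mixing, C₀ = (0.1551·1.1 + 0.43·0.13) / 0.5851 = 0.3871 mg/L.
Travel time t = 3.8e+04 m / 0.52 m/s = 7.308e+04 s = 0.8458 d.
C = 0.3871·exp(−0.039·0.8458) = 0.3871·0.9676 = 0.3746 mg/L.

0.375 mg/L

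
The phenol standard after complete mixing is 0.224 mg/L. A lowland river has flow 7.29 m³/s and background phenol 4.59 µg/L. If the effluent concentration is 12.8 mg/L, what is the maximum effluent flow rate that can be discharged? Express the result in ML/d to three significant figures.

4.59 µg/L = 0.00459 mg/L.
Mass balance at complete mixing: C_std·(Q_w + Q_r) = Q_w·C_e + Q_r·C_b.
Rearranging, Q_w = Q_r·(C_std − C_b)/(C_e − C_std) = 7.29·(0.224 − 0.00459) / (12.8 − 0.224) = 0.1272 m³/s.
= 10.99 ML/d.

11.0 ML/d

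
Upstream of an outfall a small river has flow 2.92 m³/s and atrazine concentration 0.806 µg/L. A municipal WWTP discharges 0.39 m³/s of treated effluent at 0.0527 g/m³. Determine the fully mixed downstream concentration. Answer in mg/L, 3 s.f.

0.806 µg/L = 0.000806 mg/L.
Flow-weighted mixing gives C = (0.39·0.0527 + 2.92·0.000806) / (0.39 + 2.92) = 0.02291/3.31 = 0.00692 mg/L.

0.00692 mg/L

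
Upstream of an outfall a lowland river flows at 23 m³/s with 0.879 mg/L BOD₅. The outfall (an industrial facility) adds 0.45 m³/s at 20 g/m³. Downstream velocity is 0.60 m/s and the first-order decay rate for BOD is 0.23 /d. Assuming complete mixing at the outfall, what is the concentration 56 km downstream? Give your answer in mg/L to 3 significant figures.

After complete mixing, C₀ = (0.45·20 + 23·0.879) / 23.45 = 1.246 mg/L.
Travel time t = 5.6e+04 m / 0.60 m/s = 9.333e+04 s = 1.08 d.
C = 1.246·exp(−0.23·1.08) = 1.246·0.78 = 0.9718 mg/L.

0.972 mg/L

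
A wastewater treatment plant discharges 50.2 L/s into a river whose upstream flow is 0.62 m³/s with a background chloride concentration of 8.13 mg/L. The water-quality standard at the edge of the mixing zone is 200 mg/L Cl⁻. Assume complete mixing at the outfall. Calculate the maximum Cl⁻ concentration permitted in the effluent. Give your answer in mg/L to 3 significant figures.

50.2 L/s = 0.0502 m³/s.
Mass balance: 200·0.6702 = 0.0502·Cₑ + 0.62·8.13.
Cₑ = (134 − 5.041) / 0.0502 = 2570 mg/L.

2570 mg/L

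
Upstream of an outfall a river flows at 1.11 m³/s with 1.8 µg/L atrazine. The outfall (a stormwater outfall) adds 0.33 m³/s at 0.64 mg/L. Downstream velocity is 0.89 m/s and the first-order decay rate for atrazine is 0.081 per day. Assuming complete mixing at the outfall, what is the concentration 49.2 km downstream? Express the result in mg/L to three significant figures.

1.8 µg/L = 0.0018 mg/L.
After complete mixing, C₀ = (0.33·0.64 + 1.11·0.0018) / 1.44 = 0.1481 mg/L.
Travel time t = 4.92e+04 m / 0.89 m/s = 5.528e+04 s = 0.6398 d.
C = 0.1481·exp(−0.081·0.6398) = 0.1481·0.9495 = 0.1406 mg/L.

0.141 mg/L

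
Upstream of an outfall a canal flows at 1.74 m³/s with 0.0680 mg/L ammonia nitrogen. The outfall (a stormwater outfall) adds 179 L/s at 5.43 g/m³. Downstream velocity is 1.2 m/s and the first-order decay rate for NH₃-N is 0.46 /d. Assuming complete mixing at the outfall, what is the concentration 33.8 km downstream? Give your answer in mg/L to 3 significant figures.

0.489 mg/L

179 L/s = 0.179 m³/s.
After complete mixing, C₀ = (0.179·5.43 + 1.74·0.068) / 1.919 = 0.5682 mg/L.
Travel time t = 3.38e+04 m / 1.2 m/s = 2.817e+04 s = 0.326 d.
C = 0.5682·exp(−0.46·0.326) = 0.5682·0.8607 = 0.489 mg/L.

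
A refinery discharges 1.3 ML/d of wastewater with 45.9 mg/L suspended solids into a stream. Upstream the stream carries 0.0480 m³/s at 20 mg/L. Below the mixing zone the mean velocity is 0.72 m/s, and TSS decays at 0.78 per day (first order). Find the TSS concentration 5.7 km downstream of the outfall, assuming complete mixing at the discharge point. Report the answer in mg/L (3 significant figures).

24.4 mg/L

1.3 ML/d = 0.01505 m³/s.
After complete mixing, C₀ = (0.01505·45.9 + 0.048·20) / 0.06305 = 26.18 mg/L.
Travel time t = 5700 m / 0.72 m/s = 7917 s = 0.09163 d.
C = 26.18·exp(−0.78·0.09163) = 26.18·0.931 = 24.38 mg/L.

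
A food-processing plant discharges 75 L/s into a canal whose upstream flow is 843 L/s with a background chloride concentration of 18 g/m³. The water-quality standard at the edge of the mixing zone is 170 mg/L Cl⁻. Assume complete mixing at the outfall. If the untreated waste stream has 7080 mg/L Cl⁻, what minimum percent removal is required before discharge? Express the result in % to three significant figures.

75 L/s = 0.075 m³/s.
843 L/s = 0.843 m³/s.
Mass balance: 170·0.918 = 0.075·Cₑ + 0.843·18.
Cₑ = (156.1 − 15.17) / 0.075 = 1878 mg/L.
Required removal = 1 − 1878/7080 = 73.47 %.

73.5 %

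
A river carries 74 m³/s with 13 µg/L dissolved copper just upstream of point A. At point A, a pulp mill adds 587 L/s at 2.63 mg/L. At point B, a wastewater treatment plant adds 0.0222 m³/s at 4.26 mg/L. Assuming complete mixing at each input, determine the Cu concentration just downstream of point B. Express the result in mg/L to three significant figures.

0.0349 mg/L

13 µg/L = 0.013 mg/L.
587 L/s = 0.587 m³/s.
After input A: C = (74·0.013 + 0.587·2.63) / 74.59 = 0.0336 mg/L.
After input B: C = (74.59·0.0336 + 0.0222·4.26) / 74.61 = 0.03485 mg/L.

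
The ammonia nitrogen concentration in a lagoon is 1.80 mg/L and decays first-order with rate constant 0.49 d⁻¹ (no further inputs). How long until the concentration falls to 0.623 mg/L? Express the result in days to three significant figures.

2.17 d

t = ln(C₀/C)/k = ln(1.80/0.623)/0.49 = 1.061/0.49 = 2.165 d.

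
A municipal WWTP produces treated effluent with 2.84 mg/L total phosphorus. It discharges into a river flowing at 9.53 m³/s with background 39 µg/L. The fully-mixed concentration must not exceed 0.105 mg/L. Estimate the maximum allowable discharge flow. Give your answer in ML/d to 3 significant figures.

39 µg/L = 0.039 mg/L.
Mass balance at complete mixing: C_std·(Q_w + Q_r) = Q_w·C_e + Q_r·C_b.
Rearranging, Q_w = Q_r·(C_std − C_b)/(C_e − C_std) = 9.53·(0.105 − 0.039) / (2.84 − 0.105) = 0.23 m³/s.
= 19.87 ML/d.

19.9 ML/d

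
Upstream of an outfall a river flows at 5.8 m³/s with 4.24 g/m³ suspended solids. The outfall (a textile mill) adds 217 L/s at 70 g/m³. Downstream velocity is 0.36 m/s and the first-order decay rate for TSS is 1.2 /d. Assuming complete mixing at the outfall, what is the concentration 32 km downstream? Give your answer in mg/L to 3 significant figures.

1.92 mg/L

217 L/s = 0.217 m³/s.
After complete mixing, C₀ = (0.217·70 + 5.8·4.24) / 6.017 = 6.612 mg/L.
Travel time t = 3.2e+04 m / 0.36 m/s = 8.889e+04 s = 1.029 d.
C = 6.612·exp(−1.2·1.029) = 6.612·0.291 = 1.924 mg/L.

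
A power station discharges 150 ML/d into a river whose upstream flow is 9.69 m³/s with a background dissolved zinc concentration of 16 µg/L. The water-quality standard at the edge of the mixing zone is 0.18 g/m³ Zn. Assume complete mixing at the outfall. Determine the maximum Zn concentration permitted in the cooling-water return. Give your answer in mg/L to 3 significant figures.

1.10 mg/L

150 ML/d = 1.736 m³/s.
16 µg/L = 0.016 mg/L.
Mass balance: 0.18·11.43 = 1.736·Cₑ + 9.69·0.016.
Cₑ = (2.057 − 0.155) / 1.736 = 1.095 mg/L.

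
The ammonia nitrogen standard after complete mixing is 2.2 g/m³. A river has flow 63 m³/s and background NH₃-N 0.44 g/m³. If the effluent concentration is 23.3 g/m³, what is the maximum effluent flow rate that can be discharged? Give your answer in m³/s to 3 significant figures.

5.25 m³/s

Mass balance at complete mixing: C_std·(Q_w + Q_r) = Q_w·C_e + Q_r·C_b.
Rearranging, Q_w = Q_r·(C_std − C_b)/(C_e − C_std) = 63·(2.2 − 0.44) / (23.3 − 2.2) = 5.255 m³/s.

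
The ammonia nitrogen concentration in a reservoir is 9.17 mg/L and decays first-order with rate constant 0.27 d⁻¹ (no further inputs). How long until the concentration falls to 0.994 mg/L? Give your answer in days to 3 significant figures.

8.23 d

t = ln(C₀/C)/k = ln(9.17/0.994)/0.27 = 2.222/0.27 = 8.229 d.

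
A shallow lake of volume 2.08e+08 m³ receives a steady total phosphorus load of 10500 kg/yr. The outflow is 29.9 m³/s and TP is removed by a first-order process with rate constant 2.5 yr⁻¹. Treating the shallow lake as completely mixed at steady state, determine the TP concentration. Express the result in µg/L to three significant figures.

7.17 µg/L

Outflow Q = 29.9 m³/s × 3.156e+07 s/yr = 9.436e+08 m³/yr.
Steady-state CSTR mass balance: W = Q·C + k·V·C, so C = W/(Q + kV).
Q + kV = 9.436e+08 + 2.5·2.08e+08 = 1.464e+09 m³/yr.
C = 10500/1.464e+09 = 7.174e-06 kg/m³ = 0.007174 mg/L = 7.174 µg/L.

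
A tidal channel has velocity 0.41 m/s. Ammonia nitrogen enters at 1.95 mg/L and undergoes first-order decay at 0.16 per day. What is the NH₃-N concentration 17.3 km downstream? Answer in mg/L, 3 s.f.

1.80 mg/L

Travel time t = 17.3 km / 0.41 m/s = 1.73e+04/0.41 = 4.22e+04 s = 0.4884 d.
First-order decay: C = 1.95·exp(−0.16·0.4884) = 1.95·0.9248 = 1.803 mg/L.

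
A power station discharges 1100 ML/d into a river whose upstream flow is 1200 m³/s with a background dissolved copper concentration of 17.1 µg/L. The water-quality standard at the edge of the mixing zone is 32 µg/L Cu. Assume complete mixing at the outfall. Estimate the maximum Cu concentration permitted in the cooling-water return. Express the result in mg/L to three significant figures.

1100 ML/d = 12.73 m³/s.
17.1 µg/L = 0.0171 mg/L.
32 µg/L = 0.032 mg/L.
Mass balance: 0.032·1213 = 12.73·Cₑ + 1200·0.0171.
Cₑ = (38.81 − 20.52) / 12.73 = 1.436 mg/L.

1.44 mg/L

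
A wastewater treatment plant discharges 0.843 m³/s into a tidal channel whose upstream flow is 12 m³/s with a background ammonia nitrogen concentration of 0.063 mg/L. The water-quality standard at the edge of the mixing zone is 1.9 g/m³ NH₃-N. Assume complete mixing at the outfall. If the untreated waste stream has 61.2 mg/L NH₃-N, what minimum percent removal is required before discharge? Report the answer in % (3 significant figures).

54.2 %

Mass balance: 1.9·12.84 = 0.843·Cₑ + 12·0.063.
Cₑ = (24.4 − 0.756) / 0.843 = 28.05 mg/L.
Required removal = 1 − 28.05/61.2 = 54.17 %.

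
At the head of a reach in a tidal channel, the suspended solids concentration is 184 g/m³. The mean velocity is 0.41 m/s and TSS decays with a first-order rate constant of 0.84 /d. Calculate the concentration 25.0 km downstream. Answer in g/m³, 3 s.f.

Travel time t = 25.0 km / 0.41 m/s = 2.5e+04/0.41 = 6.098e+04 s = 0.7057 d.
First-order decay: C = 184·exp(−0.84·0.7057) = 184·0.5528 = 101.7 g/m³.

102 g/m³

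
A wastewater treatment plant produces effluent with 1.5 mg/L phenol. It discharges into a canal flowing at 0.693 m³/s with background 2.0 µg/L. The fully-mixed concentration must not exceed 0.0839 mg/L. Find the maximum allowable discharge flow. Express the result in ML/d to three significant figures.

3.46 ML/d

2.0 µg/L = 0.002 mg/L.
Mass balance at complete mixing: C_std·(Q_w + Q_r) = Q_w·C_e + Q_r·C_b.
Rearranging, Q_w = Q_r·(C_std − C_b)/(C_e − C_std) = 0.693·(0.0839 − 0.002) / (1.5 − 0.0839) = 0.04008 m³/s.
= 3.463 ML/d.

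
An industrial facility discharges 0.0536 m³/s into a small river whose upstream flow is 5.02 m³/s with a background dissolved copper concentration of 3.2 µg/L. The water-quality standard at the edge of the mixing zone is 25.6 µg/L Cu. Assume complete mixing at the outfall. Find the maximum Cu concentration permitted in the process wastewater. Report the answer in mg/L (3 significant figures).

2.12 mg/L

3.2 µg/L = 0.0032 mg/L.
25.6 µg/L = 0.0256 mg/L.
Mass balance: 0.0256·5.074 = 0.0536·Cₑ + 5.02·0.0032.
Cₑ = (0.1299 − 0.01606) / 0.0536 = 2.124 mg/L.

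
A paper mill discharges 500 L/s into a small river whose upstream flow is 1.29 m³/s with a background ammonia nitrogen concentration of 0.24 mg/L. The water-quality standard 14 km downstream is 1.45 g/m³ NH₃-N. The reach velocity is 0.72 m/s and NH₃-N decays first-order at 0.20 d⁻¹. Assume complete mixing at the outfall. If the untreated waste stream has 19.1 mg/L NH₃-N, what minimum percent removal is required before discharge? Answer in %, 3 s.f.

500 L/s = 0.5 m³/s.
Travel time to the compliance point: t = 1.4e+04/0.72 = 1.944e+04 s = 0.2251 d; decay factor exp(−0.20·0.2251) = 0.956.
So the concentration just after mixing may be at most 1.45/0.956 = 1.517 mg/L.
Mass balance: 1.517·1.79 = 0.5·Cₑ + 1.29·0.24.
Cₑ = (2.715 − 0.3096) / 0.5 = 4.811 mg/L.
Required removal = 1 − 4.811/19.1 = 74.81 %.

74.8 %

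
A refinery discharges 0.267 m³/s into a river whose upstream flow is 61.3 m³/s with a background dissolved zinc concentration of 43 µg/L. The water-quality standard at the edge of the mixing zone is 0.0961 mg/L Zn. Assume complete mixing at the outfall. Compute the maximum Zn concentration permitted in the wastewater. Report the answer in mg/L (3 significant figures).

12.3 mg/L

43 µg/L = 0.043 mg/L.
Mass balance: 0.0961·61.57 = 0.267·Cₑ + 61.3·0.043.
Cₑ = (5.917 − 2.636) / 0.267 = 12.29 mg/L.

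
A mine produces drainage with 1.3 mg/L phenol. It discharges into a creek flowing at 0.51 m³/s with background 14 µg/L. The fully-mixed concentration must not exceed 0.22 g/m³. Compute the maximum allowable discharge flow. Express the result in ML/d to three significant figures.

8.40 ML/d

14 µg/L = 0.014 mg/L.
Mass balance at complete mixing: C_std·(Q_w + Q_r) = Q_w·C_e + Q_r·C_b.
Rearranging, Q_w = Q_r·(C_std − C_b)/(C_e − C_std) = 0.51·(0.22 − 0.014) / (1.3 − 0.22) = 0.09728 m³/s.
= 8.405 ML/d.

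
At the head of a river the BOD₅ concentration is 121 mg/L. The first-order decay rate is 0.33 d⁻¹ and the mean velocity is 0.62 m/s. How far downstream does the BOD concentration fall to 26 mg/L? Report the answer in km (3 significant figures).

From C = C₀·e^(−kt), t = ln(C₀/C)/k = ln(121/26)/0.33 = 1.538/0.33 = 4.66 d.
Distance = v·t = 0.62 m/s × 4.026e+05 s = 2.496e+05 m = 249.6 km.

250 km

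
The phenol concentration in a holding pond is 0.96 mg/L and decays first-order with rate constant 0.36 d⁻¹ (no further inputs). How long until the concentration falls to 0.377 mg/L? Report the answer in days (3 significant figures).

2.60 d

t = ln(C₀/C)/k = ln(0.96/0.377)/0.36 = 0.9347/0.36 = 2.596 d.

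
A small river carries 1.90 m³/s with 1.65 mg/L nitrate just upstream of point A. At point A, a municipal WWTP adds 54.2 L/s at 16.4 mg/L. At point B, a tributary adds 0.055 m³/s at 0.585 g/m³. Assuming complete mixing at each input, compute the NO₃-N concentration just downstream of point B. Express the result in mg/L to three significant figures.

2.02 mg/L

54.2 L/s = 0.0542 m³/s.
After input A: C = (1.9·1.65 + 0.0542·16.4) / 1.954 = 2.059 mg/L.
After input B: C = (1.954·2.059 + 0.055·0.585) / 2.009 = 2.019 mg/L.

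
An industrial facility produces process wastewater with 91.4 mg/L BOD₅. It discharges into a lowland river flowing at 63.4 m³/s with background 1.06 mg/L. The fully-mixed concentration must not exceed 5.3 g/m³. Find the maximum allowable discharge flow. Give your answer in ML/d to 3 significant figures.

270 ML/d

Mass balance at complete mixing: C_std·(Q_w + Q_r) = Q_w·C_e + Q_r·C_b.
Rearranging, Q_w = Q_r·(C_std − C_b)/(C_e − C_std) = 63.4·(5.3 − 1.06) / (91.4 − 5.3) = 3.122 m³/s.
= 269.8 ML/d.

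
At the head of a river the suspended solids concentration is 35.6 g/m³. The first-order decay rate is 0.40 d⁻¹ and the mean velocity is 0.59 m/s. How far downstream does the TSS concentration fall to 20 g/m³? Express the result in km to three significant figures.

From C = C₀·e^(−kt), t = ln(C₀/C)/k = ln(35.6/20)/0.40 = 0.5766/0.40 = 1.442 d.
Distance = v·t = 0.59 m/s × 1.245e+05 s = 7.348e+04 m = 73.48 km.

73.5 km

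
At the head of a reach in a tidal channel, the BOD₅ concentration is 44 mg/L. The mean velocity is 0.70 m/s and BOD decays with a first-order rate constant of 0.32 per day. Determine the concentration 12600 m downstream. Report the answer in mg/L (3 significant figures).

41.2 mg/L

Travel time t = 12600 m / 0.70 m/s = 1.26e+04/0.70 = 1.8e+04 s = 0.2083 d.
First-order decay: C = 44·exp(−0.32·0.2083) = 44·0.9355 = 41.16 mg/L.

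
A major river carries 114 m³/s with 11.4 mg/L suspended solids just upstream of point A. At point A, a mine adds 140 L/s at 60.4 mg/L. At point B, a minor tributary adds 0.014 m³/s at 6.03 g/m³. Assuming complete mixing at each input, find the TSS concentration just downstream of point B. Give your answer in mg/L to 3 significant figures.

140 L/s = 0.14 m³/s.
After input A: C = (114·11.4 + 0.14·60.4) / 114.1 = 11.46 mg/L.
After input B: C = (114.1·11.46 + 0.014·6.03) / 114.2 = 11.46 mg/L.

11.5 mg/L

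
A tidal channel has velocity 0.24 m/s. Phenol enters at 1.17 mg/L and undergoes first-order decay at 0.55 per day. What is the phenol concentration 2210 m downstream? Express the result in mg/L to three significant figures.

Travel time t = 2210 m / 0.24 m/s = 2210/0.24 = 9208 s = 0.1066 d.
First-order decay: C = 1.17·exp(−0.55·0.1066) = 1.17·0.9431 = 1.103 mg/L.

1.10 mg/L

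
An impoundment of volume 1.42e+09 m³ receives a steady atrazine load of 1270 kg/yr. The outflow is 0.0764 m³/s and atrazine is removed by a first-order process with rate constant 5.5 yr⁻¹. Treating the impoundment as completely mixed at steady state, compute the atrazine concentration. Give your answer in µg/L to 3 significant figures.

0.163 µg/L

Outflow Q = 0.0764 m³/s × 3.156e+07 s/yr = 2.411e+06 m³/yr.
Steady-state CSTR mass balance: W = Q·C + k·V·C, so C = W/(Q + kV).
Q + kV = 2.411e+06 + 5.5·1.42e+09 = 7.812e+09 m³/yr.
C = 1270/7.812e+09 = 1.626e-07 kg/m³ = 0.0001626 mg/L = 0.1626 µg/L.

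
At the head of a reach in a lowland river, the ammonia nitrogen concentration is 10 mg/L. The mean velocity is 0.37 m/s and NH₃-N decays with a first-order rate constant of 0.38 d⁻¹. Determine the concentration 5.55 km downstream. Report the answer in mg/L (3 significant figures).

Travel time t = 5.55 km / 0.37 m/s = 5550/0.37 = 1.5e+04 s = 0.1736 d.
First-order decay: C = 10·exp(−0.38·0.1736) = 10·0.9362 = 9.362 mg/L.

9.36 mg/L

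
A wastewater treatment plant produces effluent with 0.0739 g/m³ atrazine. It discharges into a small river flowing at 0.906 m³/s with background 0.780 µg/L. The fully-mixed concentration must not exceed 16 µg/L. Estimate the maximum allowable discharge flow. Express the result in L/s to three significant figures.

0.780 µg/L = 0.00078 mg/L.
16 µg/L = 0.016 mg/L.
Mass balance at complete mixing: C_std·(Q_w + Q_r) = Q_w·C_e + Q_r·C_b.
Rearranging, Q_w = Q_r·(C_std − C_b)/(C_e − C_std) = 0.906·(0.016 − 0.00078) / (0.0739 − 0.016) = 0.2382 m³/s.
= 238.2 L/s.

238 L/s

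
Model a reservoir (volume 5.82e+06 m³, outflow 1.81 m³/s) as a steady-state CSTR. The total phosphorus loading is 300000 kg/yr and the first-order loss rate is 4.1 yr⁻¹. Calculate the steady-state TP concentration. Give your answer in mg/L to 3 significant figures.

Outflow Q = 1.81 m³/s × 3.156e+07 s/yr = 5.712e+07 m³/yr.
Steady-state CSTR mass balance: W = Q·C + k·V·C, so C = W/(Q + kV).
Q + kV = 5.712e+07 + 4.1·5.82e+06 = 8.098e+07 m³/yr.
C = 300000/8.098e+07 = 0.003705 kg/m³ = 3.705 mg/L.

3.70 mg/L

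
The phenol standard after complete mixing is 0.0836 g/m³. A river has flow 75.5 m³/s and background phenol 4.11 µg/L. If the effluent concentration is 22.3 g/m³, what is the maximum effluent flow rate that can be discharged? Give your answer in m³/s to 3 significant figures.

4.11 µg/L = 0.00411 mg/L.
Mass balance at complete mixing: C_std·(Q_w + Q_r) = Q_w·C_e + Q_r·C_b.
Rearranging, Q_w = Q_r·(C_std − C_b)/(C_e − C_std) = 75.5·(0.0836 − 0.00411) / (22.3 − 0.0836) = 0.2701 m³/s.

0.270 m³/s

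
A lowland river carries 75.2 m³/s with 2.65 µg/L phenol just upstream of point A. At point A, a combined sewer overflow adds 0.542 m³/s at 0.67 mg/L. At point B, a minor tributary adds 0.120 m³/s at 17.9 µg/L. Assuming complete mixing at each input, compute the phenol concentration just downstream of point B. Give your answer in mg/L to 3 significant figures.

2.65 µg/L = 0.00265 mg/L.
After input A: C = (75.2·0.00265 + 0.542·0.67) / 75.74 = 0.007425 mg/L.
17.9 µg/L = 0.0179 mg/L.
After input B: C = (75.74·0.007425 + 0.12·0.0179) / 75.86 = 0.007442 mg/L.

0.00744 mg/L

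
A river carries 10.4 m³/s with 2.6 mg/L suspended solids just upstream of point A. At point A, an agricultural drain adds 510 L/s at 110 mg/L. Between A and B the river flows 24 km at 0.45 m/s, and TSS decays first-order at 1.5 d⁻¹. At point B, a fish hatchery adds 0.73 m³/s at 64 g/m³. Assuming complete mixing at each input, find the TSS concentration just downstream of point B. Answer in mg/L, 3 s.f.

6.84 mg/L

510 L/s = 0.51 m³/s.
After input A: C = (10.4·2.6 + 0.51·110) / 10.91 = 7.621 mg/L.
Over the 24 km reach to input B (t = 5.333e+04 s = 0.6173 d), decay gives C = 7.621·exp(−1.5·0.6173) = 3.019 mg/L.
After input B: C = (10.91·3.019 + 0.73·64) / 11.64 = 6.843 mg/L.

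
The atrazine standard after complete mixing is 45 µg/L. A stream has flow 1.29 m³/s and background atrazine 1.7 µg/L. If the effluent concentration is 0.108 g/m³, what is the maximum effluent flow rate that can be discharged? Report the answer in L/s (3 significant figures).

887 L/s

1.7 µg/L = 0.0017 mg/L.
45 µg/L = 0.045 mg/L.
Mass balance at complete mixing: C_std·(Q_w + Q_r) = Q_w·C_e + Q_r·C_b.
Rearranging, Q_w = Q_r·(C_std − C_b)/(C_e − C_std) = 1.29·(0.045 − 0.0017) / (0.108 − 0.045) = 0.8866 m³/s.
= 886.6 L/s.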